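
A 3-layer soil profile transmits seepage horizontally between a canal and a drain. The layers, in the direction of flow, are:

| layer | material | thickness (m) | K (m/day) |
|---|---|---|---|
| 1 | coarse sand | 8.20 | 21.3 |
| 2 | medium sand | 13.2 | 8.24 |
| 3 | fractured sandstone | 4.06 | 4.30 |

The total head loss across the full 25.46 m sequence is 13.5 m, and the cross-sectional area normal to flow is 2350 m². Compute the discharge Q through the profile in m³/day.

Flow is perpendicular to layering, so the layers act in series and the equivalent K is the thickness-weighted harmonic mean.
Total thickness L = 8.20 + 13.2 + 4.06 = 25.46 m.
Σ(b_i/K_i) = 8.20/21.3 + 13.2/8.24 + 4.06/4.30 = 2.931 d.
K_eq = L / Σ(b_i/K_i) = 25.46 / 2.931 = 8.686 m/day.
Q = K_eq · A · (Δh/L) = 8.686 × 2350 × (13.5/25.46) = 10824 m³/day.

10800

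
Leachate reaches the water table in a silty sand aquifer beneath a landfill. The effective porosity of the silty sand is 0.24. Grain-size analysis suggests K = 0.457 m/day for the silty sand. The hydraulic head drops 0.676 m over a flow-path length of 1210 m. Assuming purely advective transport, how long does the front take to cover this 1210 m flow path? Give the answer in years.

3110

Hydraulic gradient i = Δh / L = 0.676 / 1210 = 0.0005587.
Darcy flux q = K · i = 0.4570 × 0.0005587 = 0.0002553 m/day.
Seepage velocity v = q / n_e = 0.0002553 / 0.24 = 0.001064 m/day.
Travel time t = L / v = 1210 / 0.001064 = 1.137e+06 days = 3114 years.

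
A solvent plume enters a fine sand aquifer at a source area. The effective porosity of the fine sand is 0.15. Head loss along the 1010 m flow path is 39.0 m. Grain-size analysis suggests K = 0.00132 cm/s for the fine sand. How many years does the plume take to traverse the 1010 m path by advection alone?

Convert K: 0.00132 cm/s × 864 = 1.140 m/day.
Hydraulic gradient i = Δh / L = 39.0 / 1010 = 0.03861.
Darcy flux q = K · i = 1.140 × 0.03861 = 0.04404 m/day.
Seepage velocity v = q / n_e = 0.04404 / 0.15 = 0.2936 m/day.
Travel time t = L / v = 1010 / 0.2936 = 3440 days = 9.419 years.

9.42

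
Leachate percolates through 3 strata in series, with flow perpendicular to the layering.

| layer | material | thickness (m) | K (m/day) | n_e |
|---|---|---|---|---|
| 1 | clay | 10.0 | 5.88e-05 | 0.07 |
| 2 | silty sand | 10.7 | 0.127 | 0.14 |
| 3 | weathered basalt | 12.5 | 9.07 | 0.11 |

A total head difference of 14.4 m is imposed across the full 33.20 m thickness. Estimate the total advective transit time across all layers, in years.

With flow normal to the layers, continuity requires the same specific discharge q through every layer.
Σ(b_i/K_i) = 10.0/5.88e-05 + 10.7/0.127 + 12.5/9.07 = 1.702e+05 d.
q = Δh / Σ(b_i/K_i) = 14.4 / 1.702e+05 = 8.463e-05 m/day.
In each layer the seepage velocity is v_i = q/n_i, so the layer transit time is t_i = b_i·n_i / q:
  layer 1 (clay): t_1 = 10.0 × 0.07 / 8.463e-05 = 8271 d
  layer 2 (silty sand): t_2 = 10.7 × 0.14 / 8.463e-05 = 17701 d
  layer 3 (weathered basalt): t_3 = 12.5 × 0.11 / 8.463e-05 = 16247 d
Total t = Σ t_i = 42219 days = 115.6 years.

116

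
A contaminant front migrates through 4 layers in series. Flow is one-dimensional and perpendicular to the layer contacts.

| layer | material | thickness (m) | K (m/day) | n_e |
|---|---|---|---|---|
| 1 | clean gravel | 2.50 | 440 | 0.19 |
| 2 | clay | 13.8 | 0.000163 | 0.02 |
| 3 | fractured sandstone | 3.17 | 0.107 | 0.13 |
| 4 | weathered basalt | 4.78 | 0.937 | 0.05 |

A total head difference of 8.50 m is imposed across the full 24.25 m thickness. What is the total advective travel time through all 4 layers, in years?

With flow normal to the layers, continuity requires the same specific discharge q through every layer.
Σ(b_i/K_i) = 2.50/440 + 13.8/0.000163 + 3.17/0.107 + 4.78/0.937 = 84697 d.
q = Δh / Σ(b_i/K_i) = 8.50 / 84697 = 0.0001004 m/day.
In each layer the seepage velocity is v_i = q/n_i, so the layer transit time is t_i = b_i·n_i / q:
  layer 1 (clean gravel): t_1 = 2.50 × 0.19 / 0.0001004 = 4733 d
  layer 2 (clay): t_2 = 13.8 × 0.02 / 0.0001004 = 2750 d
  layer 3 (fractured sandstone): t_3 = 3.17 × 0.13 / 0.0001004 = 4106 d
  layer 4 (weathered basalt): t_4 = 4.78 × 0.05 / 0.0001004 = 2381 d
Total t = Σ t_i = 13971 days = 38.25 years.

38.3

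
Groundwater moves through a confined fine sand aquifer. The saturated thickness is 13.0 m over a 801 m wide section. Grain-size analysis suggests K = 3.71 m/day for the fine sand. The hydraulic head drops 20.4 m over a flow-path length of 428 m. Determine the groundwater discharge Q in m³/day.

1840

Cross-sectional area A = 801 × 13.0 = 10413 m².
Hydraulic gradient i = Δh / L = 20.4 / 428 = 0.04766.
Darcy's law: Q = K · A · i = 3.710 × 10413 × 0.04766 = 1841 m³/day.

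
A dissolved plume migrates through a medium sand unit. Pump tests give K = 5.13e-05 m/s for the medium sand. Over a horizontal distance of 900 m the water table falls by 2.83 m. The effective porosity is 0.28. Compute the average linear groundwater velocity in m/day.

0.0498

Convert K: 5.13e-05 m/s × 86400 = 4.432 m/day.
Hydraulic gradient i = Δh / L = 2.83 / 900 = 0.003144.
Darcy flux q = K · i = 4.432 × 0.003144 = 0.01394 m/day.
Seepage velocity v = q / n_e = 0.01394 / 0.28 = 0.04978 m/day.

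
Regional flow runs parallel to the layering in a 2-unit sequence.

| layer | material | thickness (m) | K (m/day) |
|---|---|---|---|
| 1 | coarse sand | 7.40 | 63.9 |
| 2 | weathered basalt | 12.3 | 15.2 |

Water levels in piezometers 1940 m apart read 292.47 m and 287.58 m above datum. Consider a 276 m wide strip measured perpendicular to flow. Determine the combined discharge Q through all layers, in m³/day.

459

Flow is parallel to layering, so each bed carries its own Darcy discharge and the transmissivities add.
Σ(K_i·b_i) = 63.9×7.40 + 15.2×12.3 = 659.8 m²/day.
Hydraulic gradient i = (292.47 − 287.58) / 1940 = 4.89 / 1940 = 0.002521.
Q = Σ(K_i·b_i) · W · i = 659.8 × 276 × 0.002521 = 459.0 m³/day.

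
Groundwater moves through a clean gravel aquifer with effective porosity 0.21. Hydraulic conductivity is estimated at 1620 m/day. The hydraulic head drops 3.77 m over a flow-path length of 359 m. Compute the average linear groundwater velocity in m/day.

Hydraulic gradient i = Δh / L = 3.77 / 359 = 0.01050.
Darcy flux q = K · i = 1620 × 0.01050 = 17.01 m/day.
Seepage velocity v = q / n_e = 17.01 / 0.21 = 81.01 m/day.

81.0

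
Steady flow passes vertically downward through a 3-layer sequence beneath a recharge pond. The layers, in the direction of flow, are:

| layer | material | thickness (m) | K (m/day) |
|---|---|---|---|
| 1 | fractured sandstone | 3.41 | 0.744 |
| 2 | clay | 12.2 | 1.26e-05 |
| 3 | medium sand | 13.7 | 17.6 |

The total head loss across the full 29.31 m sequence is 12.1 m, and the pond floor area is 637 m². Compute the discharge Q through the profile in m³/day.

Flow is perpendicular to layering, so the layers act in series and the equivalent K is the thickness-weighted harmonic mean.
Total thickness L = 3.41 + 12.2 + 13.7 = 29.31 m.
Σ(b_i/K_i) = 3.41/0.744 + 12.2/1.26e-05 + 13.7/17.6 = 9.683e+05 d.
K_eq = L / Σ(b_i/K_i) = 29.31 / 9.683e+05 = 3.027e-05 m/day.
Q = K_eq · A · (Δh/L) = 3.027e-05 × 637 × (12.1/29.31) = 0.007960 m³/day.

0.00796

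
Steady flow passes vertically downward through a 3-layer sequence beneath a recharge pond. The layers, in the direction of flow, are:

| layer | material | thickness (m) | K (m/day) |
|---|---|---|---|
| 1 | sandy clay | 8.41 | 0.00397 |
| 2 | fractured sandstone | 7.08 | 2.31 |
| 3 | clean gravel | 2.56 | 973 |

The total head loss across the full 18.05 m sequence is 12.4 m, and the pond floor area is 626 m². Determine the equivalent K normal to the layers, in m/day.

0.00851

Flow is perpendicular to layering, so the layers act in series and the equivalent K is the thickness-weighted harmonic mean.
Total thickness L = 8.41 + 7.08 + 2.56 = 18.05 m.
Σ(b_i/K_i) = 8.41/0.00397 + 7.08/2.31 + 2.56/973 = 2121 d.
K_eq = L / Σ(b_i/K_i) = 18.05 / 2121 = 0.008508 m/day.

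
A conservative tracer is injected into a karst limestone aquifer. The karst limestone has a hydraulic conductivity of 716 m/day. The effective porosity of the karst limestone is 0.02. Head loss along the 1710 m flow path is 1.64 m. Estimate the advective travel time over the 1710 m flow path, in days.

49.8

Hydraulic gradient i = Δh / L = 1.64 / 1710 = 0.0009591.
Darcy flux q = K · i = 716.0 × 0.0009591 = 0.6867 m/day.
Seepage velocity v = q / n_e = 0.6867 / 0.02 = 34.33 m/day.
Travel time t = L / v = 1710 / 34.33 = 49.80 days.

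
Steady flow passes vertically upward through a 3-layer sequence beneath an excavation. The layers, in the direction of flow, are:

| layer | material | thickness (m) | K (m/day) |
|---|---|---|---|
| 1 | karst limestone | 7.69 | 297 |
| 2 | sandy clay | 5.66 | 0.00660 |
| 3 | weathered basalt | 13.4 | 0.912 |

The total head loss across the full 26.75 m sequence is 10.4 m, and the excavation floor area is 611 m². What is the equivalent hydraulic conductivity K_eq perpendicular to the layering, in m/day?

Flow is perpendicular to layering, so the layers act in series and the equivalent K is the thickness-weighted harmonic mean.
Total thickness L = 7.69 + 5.66 + 13.4 = 26.75 m.
Σ(b_i/K_i) = 7.69/297 + 5.66/0.00660 + 13.4/0.912 = 872.3 d.
K_eq = L / Σ(b_i/K_i) = 26.75 / 872.3 = 0.03067 m/day.

0.0307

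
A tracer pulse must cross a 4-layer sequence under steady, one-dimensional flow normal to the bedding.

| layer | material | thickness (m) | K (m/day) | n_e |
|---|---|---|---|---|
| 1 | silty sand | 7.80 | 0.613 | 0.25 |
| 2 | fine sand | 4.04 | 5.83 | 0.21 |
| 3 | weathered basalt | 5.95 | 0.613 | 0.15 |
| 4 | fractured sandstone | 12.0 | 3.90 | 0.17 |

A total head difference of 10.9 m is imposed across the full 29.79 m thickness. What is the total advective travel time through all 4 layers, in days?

13.8

With flow normal to the layers, continuity requires the same specific discharge q through every layer.
Σ(b_i/K_i) = 7.80/0.613 + 4.04/5.83 + 5.95/0.613 + 12.0/3.90 = 26.20 d.
q = Δh / Σ(b_i/K_i) = 10.9 / 26.20 = 0.4160 m/day.
In each layer the seepage velocity is v_i = q/n_i, so the layer transit time is t_i = b_i·n_i / q:
  layer 1 (silty sand): t_1 = 7.80 × 0.25 / 0.4160 = 4.687 d
  layer 2 (fine sand): t_2 = 4.04 × 0.21 / 0.4160 = 2.039 d
  layer 3 (weathered basalt): t_3 = 5.95 × 0.15 / 0.4160 = 2.145 d
  layer 4 (fractured sandstone): t_4 = 12.0 × 0.17 / 0.4160 = 4.904 d
Total t = Σ t_i = 13.78 days.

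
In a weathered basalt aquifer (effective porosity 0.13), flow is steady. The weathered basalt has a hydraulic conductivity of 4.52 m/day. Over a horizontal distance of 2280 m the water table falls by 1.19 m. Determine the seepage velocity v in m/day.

0.0181

Hydraulic gradient i = Δh / L = 1.19 / 2280 = 0.0005219.
Darcy flux q = K · i = 4.520 × 0.0005219 = 0.002359 m/day.
Seepage velocity v = q / n_e = 0.002359 / 0.13 = 0.01815 m/day.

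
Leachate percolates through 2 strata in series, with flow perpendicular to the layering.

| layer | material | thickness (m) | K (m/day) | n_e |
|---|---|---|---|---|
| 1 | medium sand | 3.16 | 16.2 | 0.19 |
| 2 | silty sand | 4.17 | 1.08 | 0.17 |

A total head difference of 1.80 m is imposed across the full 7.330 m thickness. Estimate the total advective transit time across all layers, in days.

With flow normal to the layers, continuity requires the same specific discharge q through every layer.
Σ(b_i/K_i) = 3.16/16.2 + 4.17/1.08 = 4.056 d.
q = Δh / Σ(b_i/K_i) = 1.80 / 4.056 = 0.4438 m/day.
In each layer the seepage velocity is v_i = q/n_i, so the layer transit time is t_i = b_i·n_i / q:
  layer 1 (medium sand): t_1 = 3.16 × 0.19 / 0.4438 = 1.353 d
  layer 2 (silty sand): t_2 = 4.17 × 0.17 / 0.4438 = 1.597 d
Total t = Σ t_i = 2.950 days.

2.95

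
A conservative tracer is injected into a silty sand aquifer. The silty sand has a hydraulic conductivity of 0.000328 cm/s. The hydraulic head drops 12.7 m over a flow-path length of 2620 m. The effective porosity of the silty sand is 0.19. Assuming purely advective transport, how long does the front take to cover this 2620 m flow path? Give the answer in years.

Convert K: 0.000328 cm/s × 864 = 0.2834 m/day.
Hydraulic gradient i = Δh / L = 12.7 / 2620 = 0.004847.
Darcy flux q = K · i = 0.2834 × 0.004847 = 0.001374 m/day.
Seepage velocity v = q / n_e = 0.001374 / 0.19 = 0.007230 m/day.
Travel time t = L / v = 2620 / 0.007230 = 3.624e+05 days = 992.1 years.

992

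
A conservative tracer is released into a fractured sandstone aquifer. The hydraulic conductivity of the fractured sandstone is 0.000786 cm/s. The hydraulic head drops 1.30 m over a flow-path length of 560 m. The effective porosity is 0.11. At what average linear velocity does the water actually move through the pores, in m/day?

0.0143

Convert K: 0.000786 cm/s × 864 = 0.6791 m/day.
Hydraulic gradient i = Δh / L = 1.30 / 560 = 0.002321.
Darcy flux q = K · i = 0.6791 × 0.002321 = 0.001576 m/day.
Seepage velocity v = q / n_e = 0.001576 / 0.11 = 0.01433 m/day.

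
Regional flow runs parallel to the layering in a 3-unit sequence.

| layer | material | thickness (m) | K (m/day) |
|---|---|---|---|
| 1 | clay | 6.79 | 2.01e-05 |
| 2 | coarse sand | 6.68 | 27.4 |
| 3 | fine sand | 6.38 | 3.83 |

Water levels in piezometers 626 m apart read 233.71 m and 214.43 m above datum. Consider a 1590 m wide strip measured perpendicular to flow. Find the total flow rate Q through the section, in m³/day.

10200

Flow is parallel to layering, so each bed carries its own Darcy discharge and the transmissivities add.
Σ(K_i·b_i) = 2.01e-05×6.79 + 27.4×6.68 + 3.83×6.38 = 207.5 m²/day.
Hydraulic gradient i = (233.71 − 214.43) / 626 = 19.28 / 626 = 0.03080.
Q = Σ(K_i·b_i) · W · i = 207.5 × 1590 × 0.03080 = 10160 m³/day.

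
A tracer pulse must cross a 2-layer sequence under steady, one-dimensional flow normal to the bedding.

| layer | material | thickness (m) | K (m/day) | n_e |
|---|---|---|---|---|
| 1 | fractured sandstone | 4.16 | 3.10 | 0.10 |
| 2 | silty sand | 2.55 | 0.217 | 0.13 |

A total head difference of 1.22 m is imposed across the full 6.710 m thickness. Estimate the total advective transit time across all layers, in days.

8.02

With flow normal to the layers, continuity requires the same specific discharge q through every layer.
Σ(b_i/K_i) = 4.16/3.10 + 2.55/0.217 = 13.09 d.
q = Δh / Σ(b_i/K_i) = 1.22 / 13.09 = 0.09318 m/day.
In each layer the seepage velocity is v_i = q/n_i, so the layer transit time is t_i = b_i·n_i / q:
  layer 1 (fractured sandstone): t_1 = 4.16 × 0.10 / 0.09318 = 4.465 d
  layer 2 (silty sand): t_2 = 2.55 × 0.13 / 0.09318 = 3.558 d
Total t = Σ t_i = 8.022 days.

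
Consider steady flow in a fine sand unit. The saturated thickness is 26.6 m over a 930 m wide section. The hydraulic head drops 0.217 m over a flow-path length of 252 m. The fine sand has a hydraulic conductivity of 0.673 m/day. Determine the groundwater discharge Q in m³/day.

Cross-sectional area A = 930 × 26.6 = 24738 m².
Hydraulic gradient i = Δh / L = 0.217 / 252 = 0.0008611.
Darcy's law: Q = K · A · i = 0.6730 × 24738 × 0.0008611 = 14.34 m³/day.

14.3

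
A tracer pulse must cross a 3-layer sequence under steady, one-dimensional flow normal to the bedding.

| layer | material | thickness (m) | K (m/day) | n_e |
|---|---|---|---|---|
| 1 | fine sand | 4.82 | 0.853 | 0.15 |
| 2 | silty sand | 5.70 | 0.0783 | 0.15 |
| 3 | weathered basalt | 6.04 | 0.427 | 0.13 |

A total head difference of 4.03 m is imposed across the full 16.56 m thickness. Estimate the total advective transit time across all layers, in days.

54.3

With flow normal to the layers, continuity requires the same specific discharge q through every layer.
Σ(b_i/K_i) = 4.82/0.853 + 5.70/0.0783 + 6.04/0.427 = 92.59 d.
q = Δh / Σ(b_i/K_i) = 4.03 / 92.59 = 0.04352 m/day.
In each layer the seepage velocity is v_i = q/n_i, so the layer transit time is t_i = b_i·n_i / q:
  layer 1 (fine sand): t_1 = 4.82 × 0.15 / 0.04352 = 16.61 d
  layer 2 (silty sand): t_2 = 5.70 × 0.15 / 0.04352 = 19.64 d
  layer 3 (weathered basalt): t_3 = 6.04 × 0.13 / 0.04352 = 18.04 d
Total t = Σ t_i = 54.30 days.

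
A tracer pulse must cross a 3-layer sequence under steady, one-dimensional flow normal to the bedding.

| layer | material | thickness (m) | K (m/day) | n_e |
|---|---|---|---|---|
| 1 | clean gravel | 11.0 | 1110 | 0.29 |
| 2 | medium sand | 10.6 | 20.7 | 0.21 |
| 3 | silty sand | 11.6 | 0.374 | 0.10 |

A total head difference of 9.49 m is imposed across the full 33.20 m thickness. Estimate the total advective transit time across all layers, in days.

With flow normal to the layers, continuity requires the same specific discharge q through every layer.
Σ(b_i/K_i) = 11.0/1110 + 10.6/20.7 + 11.6/0.374 = 31.54 d.
q = Δh / Σ(b_i/K_i) = 9.49 / 31.54 = 0.3009 m/day.
In each layer the seepage velocity is v_i = q/n_i, so the layer transit time is t_i = b_i·n_i / q:
  layer 1 (clean gravel): t_1 = 11.0 × 0.29 / 0.3009 = 10.60 d
  layer 2 (medium sand): t_2 = 10.6 × 0.21 / 0.3009 = 7.398 d
  layer 3 (silty sand): t_3 = 11.6 × 0.10 / 0.3009 = 3.855 d
Total t = Σ t_i = 21.85 days.

21.9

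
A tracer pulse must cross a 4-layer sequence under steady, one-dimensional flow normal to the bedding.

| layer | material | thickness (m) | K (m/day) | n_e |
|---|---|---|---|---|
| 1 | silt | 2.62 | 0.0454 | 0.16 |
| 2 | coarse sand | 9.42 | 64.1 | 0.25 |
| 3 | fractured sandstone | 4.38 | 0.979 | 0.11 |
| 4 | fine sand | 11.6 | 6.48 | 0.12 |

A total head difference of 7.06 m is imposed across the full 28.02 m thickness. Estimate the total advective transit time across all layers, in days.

42.2

With flow normal to the layers, continuity requires the same specific discharge q through every layer.
Σ(b_i/K_i) = 2.62/0.0454 + 9.42/64.1 + 4.38/0.979 + 11.6/6.48 = 64.12 d.
q = Δh / Σ(b_i/K_i) = 7.06 / 64.12 = 0.1101 m/day.
In each layer the seepage velocity is v_i = q/n_i, so the layer transit time is t_i = b_i·n_i / q:
  layer 1 (silt): t_1 = 2.62 × 0.16 / 0.1101 = 3.807 d
  layer 2 (coarse sand): t_2 = 9.42 × 0.25 / 0.1101 = 21.39 d
  layer 3 (fractured sandstone): t_3 = 4.38 × 0.11 / 0.1101 = 4.376 d
  layer 4 (fine sand): t_4 = 11.6 × 0.12 / 0.1101 = 12.64 d
Total t = Σ t_i = 42.21 days.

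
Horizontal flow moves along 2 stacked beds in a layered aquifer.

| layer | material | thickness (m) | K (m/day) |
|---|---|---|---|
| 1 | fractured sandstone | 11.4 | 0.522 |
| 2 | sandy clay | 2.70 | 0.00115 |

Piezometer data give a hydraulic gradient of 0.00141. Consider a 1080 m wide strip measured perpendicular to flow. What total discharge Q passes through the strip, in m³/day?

Flow is parallel to layering, so each bed carries its own Darcy discharge and the transmissivities add.
Σ(K_i·b_i) = 0.522×11.4 + 0.00115×2.70 = 5.954 m²/day.
Hydraulic gradient i = 0.00141.
Q = Σ(K_i·b_i) · W · i = 5.954 × 1080 × 0.001410 = 9.067 m³/day.

9.07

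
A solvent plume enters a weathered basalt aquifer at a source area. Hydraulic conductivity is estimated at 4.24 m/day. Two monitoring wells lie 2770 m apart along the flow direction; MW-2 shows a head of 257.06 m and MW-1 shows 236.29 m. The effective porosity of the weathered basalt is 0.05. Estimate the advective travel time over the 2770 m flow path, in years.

11.9

Hydraulic gradient i = (257.06 − 236.29) / 2770 = 20.77 / 2770 = 0.007498.
Darcy flux q = K · i = 4.240 × 0.007498 = 0.03179 m/day.
Seepage velocity v = q / n_e = 0.03179 / 0.05 = 0.6358 m/day.
Travel time t = L / v = 2770 / 0.6358 = 4356 days = 11.93 years.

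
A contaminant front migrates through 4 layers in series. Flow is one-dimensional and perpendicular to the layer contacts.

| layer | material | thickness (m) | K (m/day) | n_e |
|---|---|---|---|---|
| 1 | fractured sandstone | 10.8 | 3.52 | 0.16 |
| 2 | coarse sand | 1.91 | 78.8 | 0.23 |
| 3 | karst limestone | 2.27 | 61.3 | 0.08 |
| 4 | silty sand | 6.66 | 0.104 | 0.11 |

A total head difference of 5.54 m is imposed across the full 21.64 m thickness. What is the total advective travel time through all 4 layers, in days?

37.4

With flow normal to the layers, continuity requires the same specific discharge q through every layer.
Σ(b_i/K_i) = 10.8/3.52 + 1.91/78.8 + 2.27/61.3 + 6.66/0.104 = 67.17 d.
q = Δh / Σ(b_i/K_i) = 5.54 / 67.17 = 0.08248 m/day.
In each layer the seepage velocity is v_i = q/n_i, so the layer transit time is t_i = b_i·n_i / q:
  layer 1 (fractured sandstone): t_1 = 10.8 × 0.16 / 0.08248 = 20.95 d
  layer 2 (coarse sand): t_2 = 1.91 × 0.23 / 0.08248 = 5.326 d
  layer 3 (karst limestone): t_3 = 2.27 × 0.08 / 0.08248 = 2.202 d
  layer 4 (silty sand): t_4 = 6.66 × 0.11 / 0.08248 = 8.882 d
Total t = Σ t_i = 37.36 days.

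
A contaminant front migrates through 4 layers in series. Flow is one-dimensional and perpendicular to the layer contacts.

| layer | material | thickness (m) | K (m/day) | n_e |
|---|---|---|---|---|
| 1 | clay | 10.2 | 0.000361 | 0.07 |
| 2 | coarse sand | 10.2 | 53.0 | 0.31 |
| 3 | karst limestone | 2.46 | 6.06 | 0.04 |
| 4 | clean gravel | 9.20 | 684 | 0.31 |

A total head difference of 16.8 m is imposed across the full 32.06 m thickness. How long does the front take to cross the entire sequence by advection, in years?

With flow normal to the layers, continuity requires the same specific discharge q through every layer.
Σ(b_i/K_i) = 10.2/0.000361 + 10.2/53.0 + 2.46/6.06 + 9.20/684 = 28255 d.
q = Δh / Σ(b_i/K_i) = 16.8 / 28255 = 0.0005946 m/day.
In each layer the seepage velocity is v_i = q/n_i, so the layer transit time is t_i = b_i·n_i / q:
  layer 1 (clay): t_1 = 10.2 × 0.07 / 0.0005946 = 1201 d
  layer 2 (coarse sand): t_2 = 10.2 × 0.31 / 0.0005946 = 5318 d
  layer 3 (karst limestone): t_3 = 2.46 × 0.04 / 0.0005946 = 165.5 d
  layer 4 (clean gravel): t_4 = 9.20 × 0.31 / 0.0005946 = 4797 d
Total t = Σ t_i = 11481 days = 31.43 years.

31.4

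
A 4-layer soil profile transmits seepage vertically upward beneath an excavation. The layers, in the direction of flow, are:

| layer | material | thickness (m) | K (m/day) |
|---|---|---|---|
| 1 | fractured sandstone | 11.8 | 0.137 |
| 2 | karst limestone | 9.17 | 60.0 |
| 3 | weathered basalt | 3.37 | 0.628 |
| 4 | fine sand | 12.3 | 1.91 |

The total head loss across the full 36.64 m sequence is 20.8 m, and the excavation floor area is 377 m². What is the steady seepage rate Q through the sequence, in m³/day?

79.9

Flow is perpendicular to layering, so the layers act in series and the equivalent K is the thickness-weighted harmonic mean.
Total thickness L = 11.8 + 9.17 + 3.37 + 12.3 = 36.64 m.
Σ(b_i/K_i) = 11.8/0.137 + 9.17/60.0 + 3.37/0.628 + 12.3/1.91 = 98.09 d.
K_eq = L / Σ(b_i/K_i) = 36.64 / 98.09 = 0.3735 m/day.
Q = K_eq · A · (Δh/L) = 0.3735 × 377 × (20.8/36.64) = 79.94 m³/day.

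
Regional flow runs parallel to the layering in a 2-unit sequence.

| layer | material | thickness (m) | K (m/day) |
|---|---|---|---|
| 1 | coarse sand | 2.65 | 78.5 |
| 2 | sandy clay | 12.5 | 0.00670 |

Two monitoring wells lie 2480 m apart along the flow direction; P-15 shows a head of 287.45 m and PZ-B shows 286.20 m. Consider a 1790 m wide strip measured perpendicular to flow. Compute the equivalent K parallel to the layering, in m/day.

Flow is parallel to layering, so each bed carries its own Darcy discharge and the transmissivities add.
Σ(K_i·b_i) = 78.5×2.65 + 0.00670×12.5 = 208.1 m²/day.
Total thickness b = 15.15 m, so K_eq = Σ(K_i·b_i)/b = 13.74 m/day.

13.7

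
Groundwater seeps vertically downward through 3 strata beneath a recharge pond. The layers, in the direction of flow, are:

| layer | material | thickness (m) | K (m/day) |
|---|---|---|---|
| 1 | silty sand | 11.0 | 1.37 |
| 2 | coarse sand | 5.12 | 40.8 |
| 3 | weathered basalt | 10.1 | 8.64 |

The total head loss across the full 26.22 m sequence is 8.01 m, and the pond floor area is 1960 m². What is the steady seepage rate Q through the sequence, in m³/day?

1680

Flow is perpendicular to layering, so the layers act in series and the equivalent K is the thickness-weighted harmonic mean.
Total thickness L = 11.0 + 5.12 + 10.1 = 26.22 m.
Σ(b_i/K_i) = 11.0/1.37 + 5.12/40.8 + 10.1/8.64 = 9.324 d.
K_eq = L / Σ(b_i/K_i) = 26.22 / 9.324 = 2.812 m/day.
Q = K_eq · A · (Δh/L) = 2.812 × 1960 × (8.01/26.22) = 1684 m³/day.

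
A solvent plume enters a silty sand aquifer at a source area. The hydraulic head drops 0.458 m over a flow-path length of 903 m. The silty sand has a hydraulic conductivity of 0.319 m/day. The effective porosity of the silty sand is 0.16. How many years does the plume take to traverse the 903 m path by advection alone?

2440

Hydraulic gradient i = Δh / L = 0.458 / 903 = 0.0005072.
Darcy flux q = K · i = 0.3190 × 0.0005072 = 0.0001618 m/day.
Seepage velocity v = q / n_e = 0.0001618 / 0.16 = 0.001011 m/day.
Travel time t = L / v = 903 / 0.001011 = 8.930e+05 days = 2445 years.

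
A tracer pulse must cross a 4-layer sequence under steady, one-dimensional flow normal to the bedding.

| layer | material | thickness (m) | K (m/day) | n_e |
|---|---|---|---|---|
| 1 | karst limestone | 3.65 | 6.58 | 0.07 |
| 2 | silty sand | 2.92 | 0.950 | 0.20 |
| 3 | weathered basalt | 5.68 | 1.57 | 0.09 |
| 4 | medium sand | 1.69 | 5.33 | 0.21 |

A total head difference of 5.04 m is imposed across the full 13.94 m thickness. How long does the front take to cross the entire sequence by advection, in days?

2.56

With flow normal to the layers, continuity requires the same specific discharge q through every layer.
Σ(b_i/K_i) = 3.65/6.58 + 2.92/0.950 + 5.68/1.57 + 1.69/5.33 = 7.563 d.
q = Δh / Σ(b_i/K_i) = 5.04 / 7.563 = 0.6664 m/day.
In each layer the seepage velocity is v_i = q/n_i, so the layer transit time is t_i = b_i·n_i / q:
  layer 1 (karst limestone): t_1 = 3.65 × 0.07 / 0.6664 = 0.3834 d
  layer 2 (silty sand): t_2 = 2.92 × 0.20 / 0.6664 = 0.8764 d
  layer 3 (weathered basalt): t_3 = 5.68 × 0.09 / 0.6664 = 0.7671 d
  layer 4 (medium sand): t_4 = 1.69 × 0.21 / 0.6664 = 0.5326 d
Total t = Σ t_i = 2.560 days.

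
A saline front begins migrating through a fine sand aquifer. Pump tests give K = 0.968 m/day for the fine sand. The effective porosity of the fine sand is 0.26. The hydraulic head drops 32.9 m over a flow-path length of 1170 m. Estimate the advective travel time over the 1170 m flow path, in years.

Hydraulic gradient i = Δh / L = 32.9 / 1170 = 0.02812.
Darcy flux q = K · i = 0.9680 × 0.02812 = 0.02722 m/day.
Seepage velocity v = q / n_e = 0.02722 / 0.26 = 0.1047 m/day.
Travel time t = L / v = 1170 / 0.1047 = 11176 days = 30.60 years.

30.6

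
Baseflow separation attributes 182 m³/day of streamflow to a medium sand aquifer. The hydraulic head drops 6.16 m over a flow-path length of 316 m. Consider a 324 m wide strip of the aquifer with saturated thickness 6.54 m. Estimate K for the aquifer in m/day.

4.41

Cross-sectional area A = 324 × 6.54 = 2119 m².
Hydraulic gradient i = Δh / L = 6.16 / 316 = 0.01949.
From Q = K·A·i, K = Q / (A·i) = 182 / (2119 × 0.01949) = 4.406 m/day.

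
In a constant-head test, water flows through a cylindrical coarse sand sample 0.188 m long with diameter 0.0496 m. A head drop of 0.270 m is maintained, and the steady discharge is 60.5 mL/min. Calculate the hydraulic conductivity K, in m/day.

31.4

Cross-sectional area A = π·(d/2)² = π × (0.0496/2)² = 0.001932 m².
Convert discharge: 60.5 mL/min = 1.008e-06 m³/s.
Darcy's law rearranged: K = Q·L / (A·Δh) = 1.008e-06 × 0.188 / (0.001932 × 0.270) = 0.0003634 m/s = 31.39 m/day.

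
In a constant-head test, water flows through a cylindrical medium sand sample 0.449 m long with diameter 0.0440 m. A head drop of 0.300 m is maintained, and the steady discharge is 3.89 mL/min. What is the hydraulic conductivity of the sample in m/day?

5.51

Cross-sectional area A = π·(d/2)² = π × (0.0440/2)² = 0.001521 m².
Convert discharge: 3.89 mL/min = 6.483e-08 m³/s.
Darcy's law rearranged: K = Q·L / (A·Δh) = 6.483e-08 × 0.449 / (0.001521 × 0.300) = 6.382e-05 m/s = 5.514 m/day.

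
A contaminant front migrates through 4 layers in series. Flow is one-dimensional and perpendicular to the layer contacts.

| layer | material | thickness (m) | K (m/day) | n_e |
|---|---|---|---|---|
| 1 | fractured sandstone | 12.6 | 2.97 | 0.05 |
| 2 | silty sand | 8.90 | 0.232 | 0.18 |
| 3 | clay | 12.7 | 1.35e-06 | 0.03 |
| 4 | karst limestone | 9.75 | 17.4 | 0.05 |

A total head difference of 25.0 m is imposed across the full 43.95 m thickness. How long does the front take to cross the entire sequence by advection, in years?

With flow normal to the layers, continuity requires the same specific discharge q through every layer.
Σ(b_i/K_i) = 12.6/2.97 + 8.90/0.232 + 12.7/1.35e-06 + 9.75/17.4 = 9.407e+06 d.
q = Δh / Σ(b_i/K_i) = 25.0 / 9.407e+06 = 2.657e-06 m/day.
In each layer the seepage velocity is v_i = q/n_i, so the layer transit time is t_i = b_i·n_i / q:
  layer 1 (fractured sandstone): t_1 = 12.6 × 0.05 / 2.657e-06 = 2.371e+05 d
  layer 2 (silty sand): t_2 = 8.90 × 0.18 / 2.657e-06 = 6.028e+05 d
  layer 3 (clay): t_3 = 12.7 × 0.03 / 2.657e-06 = 1.434e+05 d
  layer 4 (karst limestone): t_4 = 9.75 × 0.05 / 2.657e-06 = 1.834e+05 d
Total t = Σ t_i = 1.167e+06 days = 3194 years.

3190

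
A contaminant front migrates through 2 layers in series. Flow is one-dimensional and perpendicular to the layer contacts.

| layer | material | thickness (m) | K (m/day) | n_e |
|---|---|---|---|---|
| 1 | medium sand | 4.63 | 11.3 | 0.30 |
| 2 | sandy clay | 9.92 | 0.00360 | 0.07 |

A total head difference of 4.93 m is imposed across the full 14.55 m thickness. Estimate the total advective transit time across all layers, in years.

With flow normal to the layers, continuity requires the same specific discharge q through every layer.
Σ(b_i/K_i) = 4.63/11.3 + 9.92/0.00360 = 2756 d.
q = Δh / Σ(b_i/K_i) = 4.93 / 2756 = 0.001789 m/day.
In each layer the seepage velocity is v_i = q/n_i, so the layer transit time is t_i = b_i·n_i / q:
  layer 1 (medium sand): t_1 = 4.63 × 0.30 / 0.001789 = 776.5 d
  layer 2 (sandy clay): t_2 = 9.92 × 0.07 / 0.001789 = 388.2 d
Total t = Σ t_i = 1165 days = 3.189 years.

3.19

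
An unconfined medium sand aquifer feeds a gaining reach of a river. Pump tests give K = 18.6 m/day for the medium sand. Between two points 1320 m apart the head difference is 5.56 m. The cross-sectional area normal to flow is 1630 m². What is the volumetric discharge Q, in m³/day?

Hydraulic gradient i = Δh / L = 5.56 / 1320 = 0.004212.
Darcy's law: Q = K · A · i = 18.60 × 1630 × 0.004212 = 127.7 m³/day.

128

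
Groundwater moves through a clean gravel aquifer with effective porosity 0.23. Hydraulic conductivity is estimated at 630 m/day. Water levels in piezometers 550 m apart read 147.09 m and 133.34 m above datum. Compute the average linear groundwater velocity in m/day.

Hydraulic gradient i = (147.09 − 133.34) / 550 = 13.75 / 550 = 0.02500.
Darcy flux q = K · i = 630.0 × 0.02500 = 15.75 m/day.
Seepage velocity v = q / n_e = 15.75 / 0.23 = 68.48 m/day.

68.5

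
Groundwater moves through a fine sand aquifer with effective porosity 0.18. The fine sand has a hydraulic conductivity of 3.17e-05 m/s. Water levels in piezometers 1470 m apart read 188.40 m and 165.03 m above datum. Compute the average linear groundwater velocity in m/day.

Convert K: 3.17e-05 m/s × 86400 = 2.739 m/day.
Hydraulic gradient i = (188.40 − 165.03) / 1470 = 23.37 / 1470 = 0.01590.
Darcy flux q = K · i = 2.739 × 0.01590 = 0.04354 m/day.
Seepage velocity v = q / n_e = 0.04354 / 0.18 = 0.2419 m/day.

0.242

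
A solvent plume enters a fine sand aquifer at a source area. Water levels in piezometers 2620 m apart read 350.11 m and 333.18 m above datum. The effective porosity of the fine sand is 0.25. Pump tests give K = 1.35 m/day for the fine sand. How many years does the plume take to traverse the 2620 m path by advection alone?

Hydraulic gradient i = (350.11 − 333.18) / 2620 = 16.93 / 2620 = 0.006462.
Darcy flux q = K · i = 1.350 × 0.006462 = 0.008723 m/day.
Seepage velocity v = q / n_e = 0.008723 / 0.25 = 0.03489 m/day.
Travel time t = L / v = 2620 / 0.03489 = 75085 days = 205.6 years.

206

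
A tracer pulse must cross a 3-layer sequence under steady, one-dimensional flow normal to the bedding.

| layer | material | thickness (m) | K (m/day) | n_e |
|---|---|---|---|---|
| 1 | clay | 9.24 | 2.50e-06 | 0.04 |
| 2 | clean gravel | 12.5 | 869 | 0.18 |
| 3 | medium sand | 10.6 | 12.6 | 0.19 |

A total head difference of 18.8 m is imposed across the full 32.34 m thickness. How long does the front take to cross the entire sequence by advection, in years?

With flow normal to the layers, continuity requires the same specific discharge q through every layer.
Σ(b_i/K_i) = 9.24/2.50e-06 + 12.5/869 + 10.6/12.6 = 3.696e+06 d.
q = Δh / Σ(b_i/K_i) = 18.8 / 3.696e+06 = 5.087e-06 m/day.
In each layer the seepage velocity is v_i = q/n_i, so the layer transit time is t_i = b_i·n_i / q:
  layer 1 (clay): t_1 = 9.24 × 0.04 / 5.087e-06 = 72662 d
  layer 2 (clean gravel): t_2 = 12.5 × 0.18 / 5.087e-06 = 4.423e+05 d
  layer 3 (medium sand): t_3 = 10.6 × 0.19 / 5.087e-06 = 3.959e+05 d
Total t = Σ t_i = 9.109e+05 days = 2494 years.

2490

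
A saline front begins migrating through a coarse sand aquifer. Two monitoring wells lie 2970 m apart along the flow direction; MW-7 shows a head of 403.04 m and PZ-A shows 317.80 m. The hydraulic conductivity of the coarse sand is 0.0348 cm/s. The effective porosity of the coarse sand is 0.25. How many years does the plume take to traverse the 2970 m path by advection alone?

Convert K: 0.0348 cm/s × 864 = 30.07 m/day.
Hydraulic gradient i = (403.04 − 317.80) / 2970 = 85.24 / 2970 = 0.02870.
Darcy flux q = K · i = 30.07 × 0.02870 = 0.8629 m/day.
Seepage velocity v = q / n_e = 0.8629 / 0.25 = 3.452 m/day.
Travel time t = L / v = 2970 / 3.452 = 860.4 days = 2.356 years.

2.36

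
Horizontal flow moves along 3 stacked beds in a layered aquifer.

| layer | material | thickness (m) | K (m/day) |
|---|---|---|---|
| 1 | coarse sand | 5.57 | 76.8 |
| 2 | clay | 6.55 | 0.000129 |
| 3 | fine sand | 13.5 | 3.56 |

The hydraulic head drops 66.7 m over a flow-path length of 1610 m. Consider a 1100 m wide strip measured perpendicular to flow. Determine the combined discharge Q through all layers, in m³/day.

21700

Flow is parallel to layering, so each bed carries its own Darcy discharge and the transmissivities add.
Σ(K_i·b_i) = 76.8×5.57 + 0.000129×6.55 + 3.56×13.5 = 475.8 m²/day.
Hydraulic gradient i = Δh / L = 66.7 / 1610 = 0.04143.
Q = Σ(K_i·b_i) · W · i = 475.8 × 1100 × 0.04143 = 21685 m³/day.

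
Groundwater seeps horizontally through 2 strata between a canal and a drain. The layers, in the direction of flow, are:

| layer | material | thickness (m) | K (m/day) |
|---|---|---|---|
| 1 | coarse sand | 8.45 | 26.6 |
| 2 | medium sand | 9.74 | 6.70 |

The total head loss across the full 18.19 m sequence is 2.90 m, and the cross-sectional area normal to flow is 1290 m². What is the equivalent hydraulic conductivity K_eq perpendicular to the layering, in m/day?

Flow is perpendicular to layering, so the layers act in series and the equivalent K is the thickness-weighted harmonic mean.
Total thickness L = 8.45 + 9.74 = 18.19 m.
Σ(b_i/K_i) = 8.45/26.6 + 9.74/6.70 = 1.771 d.
K_eq = L / Σ(b_i/K_i) = 18.19 / 1.771 = 10.27 m/day.

10.3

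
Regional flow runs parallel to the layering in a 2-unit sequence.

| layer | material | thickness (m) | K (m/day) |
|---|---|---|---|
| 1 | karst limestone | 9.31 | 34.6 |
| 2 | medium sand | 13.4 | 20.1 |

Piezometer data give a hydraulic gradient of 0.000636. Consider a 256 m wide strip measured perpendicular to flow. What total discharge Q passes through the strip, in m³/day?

96.3

Flow is parallel to layering, so each bed carries its own Darcy discharge and the transmissivities add.
Σ(K_i·b_i) = 34.6×9.31 + 20.1×13.4 = 591.5 m²/day.
Hydraulic gradient i = 0.000636.
Q = Σ(K_i·b_i) · W · i = 591.5 × 256 × 0.0006360 = 96.30 m³/day.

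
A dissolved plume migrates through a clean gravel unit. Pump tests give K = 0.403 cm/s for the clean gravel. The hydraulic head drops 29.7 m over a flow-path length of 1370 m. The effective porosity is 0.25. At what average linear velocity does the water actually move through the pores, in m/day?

30.2

Convert K: 0.403 cm/s × 864 = 348.2 m/day.
Hydraulic gradient i = Δh / L = 29.7 / 1370 = 0.02168.
Darcy flux q = K · i = 348.2 × 0.02168 = 7.548 m/day.
Seepage velocity v = q / n_e = 7.548 / 0.25 = 30.19 m/day.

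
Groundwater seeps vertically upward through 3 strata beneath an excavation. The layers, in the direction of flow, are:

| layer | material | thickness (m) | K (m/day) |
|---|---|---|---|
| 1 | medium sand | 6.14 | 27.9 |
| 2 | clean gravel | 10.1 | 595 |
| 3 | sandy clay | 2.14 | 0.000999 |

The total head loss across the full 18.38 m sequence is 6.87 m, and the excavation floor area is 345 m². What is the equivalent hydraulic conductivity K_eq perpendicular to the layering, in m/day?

0.00858

Flow is perpendicular to layering, so the layers act in series and the equivalent K is the thickness-weighted harmonic mean.
Total thickness L = 6.14 + 10.1 + 2.14 = 18.38 m.
Σ(b_i/K_i) = 6.14/27.9 + 10.1/595 + 2.14/0.000999 = 2142 d.
K_eq = L / Σ(b_i/K_i) = 18.38 / 2142 = 0.008579 m/day.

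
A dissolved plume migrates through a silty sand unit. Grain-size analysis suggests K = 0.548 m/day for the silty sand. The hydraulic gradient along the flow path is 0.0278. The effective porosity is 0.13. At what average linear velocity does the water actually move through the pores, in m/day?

0.117

Hydraulic gradient i = 0.0278.
Darcy flux q = K · i = 0.5480 × 0.02780 = 0.01523 m/day.
Seepage velocity v = q / n_e = 0.01523 / 0.13 = 0.1172 m/day.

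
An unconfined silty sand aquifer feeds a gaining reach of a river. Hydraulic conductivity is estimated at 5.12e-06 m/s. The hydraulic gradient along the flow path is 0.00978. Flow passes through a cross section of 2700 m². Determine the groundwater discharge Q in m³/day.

11.7

Convert K: 5.12e-06 m/s × 86400 = 0.4424 m/day.
Hydraulic gradient i = 0.00978.
Darcy's law: Q = K · A · i = 0.4424 × 2700 × 0.009780 = 11.68 m³/day.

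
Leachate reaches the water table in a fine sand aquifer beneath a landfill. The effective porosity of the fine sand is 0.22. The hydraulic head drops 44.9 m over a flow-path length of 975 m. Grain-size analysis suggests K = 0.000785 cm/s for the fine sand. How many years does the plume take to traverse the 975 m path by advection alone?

18.8

Convert K: 0.000785 cm/s × 864 = 0.6782 m/day.
Hydraulic gradient i = Δh / L = 44.9 / 975 = 0.04605.
Darcy flux q = K · i = 0.6782 × 0.04605 = 0.03123 m/day.
Seepage velocity v = q / n_e = 0.03123 / 0.22 = 0.1420 m/day.
Travel time t = L / v = 975 / 0.1420 = 6868 days = 18.80 years.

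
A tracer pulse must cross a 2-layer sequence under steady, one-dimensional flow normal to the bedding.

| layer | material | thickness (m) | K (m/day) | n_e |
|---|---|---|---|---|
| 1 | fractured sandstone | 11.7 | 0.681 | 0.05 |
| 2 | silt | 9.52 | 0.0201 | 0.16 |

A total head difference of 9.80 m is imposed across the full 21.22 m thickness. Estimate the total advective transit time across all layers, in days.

With flow normal to the layers, continuity requires the same specific discharge q through every layer.
Σ(b_i/K_i) = 11.7/0.681 + 9.52/0.0201 = 490.8 d.
q = Δh / Σ(b_i/K_i) = 9.80 / 490.8 = 0.01997 m/day.
In each layer the seepage velocity is v_i = q/n_i, so the layer transit time is t_i = b_i·n_i / q:
  layer 1 (fractured sandstone): t_1 = 11.7 × 0.05 / 0.01997 = 29.30 d
  layer 2 (silt): t_2 = 9.52 × 0.16 / 0.01997 = 76.29 d
Total t = Σ t_i = 105.6 days.

106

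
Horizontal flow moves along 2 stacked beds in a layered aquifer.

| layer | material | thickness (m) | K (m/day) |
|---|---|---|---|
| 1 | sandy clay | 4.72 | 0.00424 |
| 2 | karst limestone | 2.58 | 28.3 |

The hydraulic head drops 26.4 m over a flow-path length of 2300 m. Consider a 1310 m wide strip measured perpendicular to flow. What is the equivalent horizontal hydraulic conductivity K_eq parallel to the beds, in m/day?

Flow is parallel to layering, so each bed carries its own Darcy discharge and the transmissivities add.
Σ(K_i·b_i) = 0.00424×4.72 + 28.3×2.58 = 73.03 m²/day.
Total thickness b = 7.300 m, so K_eq = Σ(K_i·b_i)/b = 10.00 m/day.

10.0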